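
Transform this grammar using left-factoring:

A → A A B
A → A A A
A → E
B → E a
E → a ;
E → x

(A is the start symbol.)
Left-factoring transforms A → αβ₁ | αβ₂ into A → αA' and A' → β₁ | β₂
(α is the longest common prefix among the alternatives). Repeat until
no nonterminal has two alternatives with a common prefix.

Round 1: A has alternatives sharing prefix 'A A'. Introduce A': A → A A A'
  Add: A' → B
  Add: A' → A

No remaining common prefixes — done.

Resulting grammar:
A → A A A'
A' → B
A' → A
A → E
B → E a
E → a ;
E → x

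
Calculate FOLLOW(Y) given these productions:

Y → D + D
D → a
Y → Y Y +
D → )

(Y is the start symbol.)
To compute FOLLOW(Y), find every occurrence of Y on a right-hand side N → α Y β: add FIRST(β) \ {ε}, and if β is empty or nullable also add FOLLOW(N). Iterate to a fixed point.

Y is the start symbol, so $ ∈ FOLLOW(Y).
In Y → Y Y +: Y is followed by Y '+', add FIRST(Y '+') \ {ε} = { ')', 'a' }
In Y → Y Y +: Y is followed by '+', add FIRST('+') \ {ε} = { '+' }

Taking the union: FOLLOW(Y) = { $, ')', '+', 'a' }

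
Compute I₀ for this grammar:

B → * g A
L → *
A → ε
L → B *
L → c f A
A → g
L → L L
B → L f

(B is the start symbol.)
{ [B → . * g A], [B → . L f], [B' → . B], [L → . *], [L → . B *], [L → . L L], [L → . c f A] }

First, augment the grammar with B' → B
I₀ = CLOSURE({ [B' → . B] }):
  [B' → . B] has the dot before B: add [B → . * g A], [B → . L f]
  [B → . L f] has the dot before L: add [L → . *], [L → . B *], [L → . c f A], [L → . L L]
No further items can be added.

I₀ = { [B → . * g A], [B → . L f], [B' → . B], [L → . *], [L → . B *], [L → . L L], [L → . c f A] }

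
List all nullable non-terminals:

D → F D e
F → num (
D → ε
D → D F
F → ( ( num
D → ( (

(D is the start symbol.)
A non-terminal is nullable if it can derive ε (the empty string): either it has an ε-production, or it has a production whose right-hand side consists entirely of nullable non-terminals.

ε-productions: D → ε
So D is immediately nullable.
No further non-terminal can be added: every production for the remaining non-terminals contains a terminal or a non-nullable non-terminal.
Nullable = { 'D' }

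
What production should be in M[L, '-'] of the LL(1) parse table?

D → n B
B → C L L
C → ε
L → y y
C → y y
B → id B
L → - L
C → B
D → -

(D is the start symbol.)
L → - L

To find M[L, '-'], we find productions for L where '-' is in the predict set (PREDICT(N → α) = (FIRST(α) \ {ε}) ∪ (FOLLOW(N) if α ⇒* ε)).

L → y y: PREDICT = { 'y' }
L → - L: PREDICT = { '-' }
  '-' is in predict set, so this production goes in M[L, '-']

M[L, '-'] = L → - L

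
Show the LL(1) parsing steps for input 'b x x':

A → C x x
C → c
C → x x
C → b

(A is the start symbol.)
Stack is shown with the top on the left.

Stack    Input    Action
------------------------
A $      b x x $  output A → C x x
C x x $  b x x $  output C → b
b x x $  b x x $  match 'b'
x x $    x x $    match 'x'
x $      x $      match 'x'
$        $        accept

The string is accepted.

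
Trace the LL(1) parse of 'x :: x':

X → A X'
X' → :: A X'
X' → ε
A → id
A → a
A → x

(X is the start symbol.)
LL(1) parsing maintains a stack (initially the start symbol over $) and the input. At each step: if the stack top is a terminal, match it against the current input token; if it is a non-terminal N, replace it with the RHS of M[N, lookahead] (the unique production whose predict set contains the lookahead).

Stack is shown with the top on the left.

Stack      Input     Action
---------------------------
X $        x :: x $  output X → A X'
A X' $     x :: x $  output A → x
x X' $     x :: x $  match 'x'
X' $       :: x $    output X' → :: A X'
:: A X' $  :: x $    match '::'
A X' $     x $       output A → x
x X' $     x $       match 'x'
X' $       $         output X' → ε
$          $         accept

The string is accepted.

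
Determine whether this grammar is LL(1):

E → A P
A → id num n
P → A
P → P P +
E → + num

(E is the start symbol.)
A grammar is LL(1) if for each non-terminal N with multiple productions, the predict sets of those productions are pairwise disjoint, where PREDICT(N → α) = (FIRST(α) \ {ε}) ∪ (FOLLOW(N) if α ⇒* ε).

Relevant sets:
  FIRST(A) = { 'id' }
  FIRST(P) = { 'id' }

For E:
  PREDICT(E → A P) = { 'id' }
  PREDICT(E → '+' num) = { '+' }
For P:
  PREDICT(P → A) = { 'id' }
  PREDICT(P → P P '+') = { 'id' }
A has a single production, so nothing to check there.

Conflict found: Predict set conflict for P: { 'id' }
The grammar is NOT LL(1).

Answer: No. Predict set conflict for P: { 'id' }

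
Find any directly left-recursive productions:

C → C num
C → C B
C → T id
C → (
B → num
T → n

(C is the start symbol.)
Direct left recursion occurs when N → N α for some non-terminal N (the right-hand side begins with the left-hand side itself).

C → C num: LEFT RECURSIVE (starts with C)
C → C B: LEFT RECURSIVE (starts with C)
C → T id: starts with T
C → (: starts with '('
B → num: starts with num
T → n: starts with n

The grammar has direct left recursion on: C.

Answer: Yes, C is left-recursive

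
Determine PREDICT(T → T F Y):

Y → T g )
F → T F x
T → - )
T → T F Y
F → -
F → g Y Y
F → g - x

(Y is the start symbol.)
PREDICT(T → T F Y) = (FIRST(RHS) \ {ε}) ∪ (FOLLOW(T) if ε ∈ FIRST(RHS), i.e. RHS ⇒* ε)
FIRST(T) = { '-' }
FIRST(T F Y) = { '-' }
ε ∉ FIRST(T F Y), so FOLLOW(T) is not added.
PREDICT(T → T F Y) = { '-' }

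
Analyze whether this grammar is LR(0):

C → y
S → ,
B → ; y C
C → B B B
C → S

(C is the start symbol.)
A grammar is LR(0) if no state in the canonical LR(0) collection has:
  - both a shift item (dot before a terminal) and a complete item (shift-reduce conflict), or
  - two or more complete items (reduce-reduce conflict; the accept item [C' → C .] counts as a complete item here).

Augment with C' → C and build the canonical LR(0) collection (I0 = CLOSURE({[C' → . C]}), then GOTO on every symbol after a dot until no new states appear). It has 11 states:
  I0: { [B → . ; y C], [C → . B B B], [C → . S], [C → . y], [C' → . C], [S → . ,] }  — shift
  I1: { [S → , .] }  — reduce
  I2: { [B → ; . y C] }  — shift
  I3: { [B → . ; y C], [C → B . B B] }  — shift
  I4: { [C' → C .] }  — accept
  I5: { [C → S .] }  — reduce
  I6: { [C → y .] }  — reduce
  I7: { [B → . ; y C], [C → B B . B] }  — shift
  I8: { [C → B B B .] }  — reduce
  I9: { [B → . ; y C], [B → ; y . C], [C → . B B B], [C → . S], [C → . y], [S → . ,] }  — shift
  I10: { [B → ; y C .] }  — reduce

Every state is either a pure shift/goto state or contains exactly one complete item and nothing to shift — no conflicts. The grammar is LR(0).

Answer: Yes, the grammar is LR(0)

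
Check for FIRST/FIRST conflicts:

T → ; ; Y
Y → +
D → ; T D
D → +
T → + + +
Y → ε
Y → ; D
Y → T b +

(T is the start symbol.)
Yes. Y → '+' / Y → T b '+' on { '+' }; Y → ';' D / Y → T b '+' on { ';' }

FIRST sets of the non-terminals at (or reachable through a nullable prefix from) the front of some alternative:
  FIRST(T) = { '+', ';' }

Productions for T:
  T → ; ; Y: FIRST = { ';' }
  T → + + +: FIRST = { '+' }
Productions for Y:
  Y → +: FIRST = { '+' }
  Y → ε: FIRST = { ε }
  Y → ; D: FIRST = { ';' }
  Y → T b +: FIRST = { '+', ';' }
Productions for D:
  D → ; T D: FIRST = { ';' }
  D → +: FIRST = { '+' }

Conflict for Y: Y → + and Y → T b +
  Overlap: { '+' }
Conflict for Y: Y → ; D and Y → T b +
  Overlap: { ';' }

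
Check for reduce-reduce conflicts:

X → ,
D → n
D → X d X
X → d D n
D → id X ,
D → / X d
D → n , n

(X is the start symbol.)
No reduce-reduce conflicts

A reduce-reduce conflict occurs when an LR(0) state has two complete items [A → α .] and [B → β .] — both call for a reduction, and with no lookahead the parser cannot choose between them.

Augment with X' → X and build the canonical LR(0) collection (I0 = CLOSURE({[X' → . X]}), then GOTO on every symbol after a dot until no new states appear). It has 18 states:
  I0: { [X → . ,], [X → . d D n], [X' → . X] }  — shift
  I1: { [X → , .] }  — reduce
  I2: { [X' → X .] }  — accept
  I3: { [D → . / X d], [D → . X d X], [D → . id X ,], [D → . n , n], [D → . n], [X → . ,], [X → . d D n], [X → d . D n] }  — shift
  I4: { [D → / . X d], [X → . ,], [X → . d D n] }  — shift
  I5: { [X → d D . n] }  — shift
  I6: { [D → X . d X] }  — shift
  I7: { [D → id . X ,], [X → . ,], [X → . d D n] }  — shift
  I8: { [D → n . , n], [D → n .] }  — shift, reduce
  I9: { [D → n , . n] }  — shift
  I10: { [D → n , n .] }  — reduce
  I11: { [D → id X . ,] }  — shift
  I12: { [D → id X , .] }  — reduce
  I13: { [D → X d . X], [X → . ,], [X → . d D n] }  — shift
  I14: { [D → X d X .] }  — reduce
  I15: { [X → d D n .] }  — reduce
  I16: { [D → / X . d] }  — shift
  I17: { [D → / X d .] }  — reduce

No state contains more than one complete item.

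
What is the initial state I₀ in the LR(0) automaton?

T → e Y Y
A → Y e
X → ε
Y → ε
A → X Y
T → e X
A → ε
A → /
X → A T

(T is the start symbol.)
First, augment the grammar with T' → T
I₀ = CLOSURE({ [T' → . T] }):
  [T' → . T] has the dot before T: add [T → . e Y Y], [T → . e X]
No further items can be added.

I₀ = { [T → . e X], [T → . e Y Y], [T' → . T] }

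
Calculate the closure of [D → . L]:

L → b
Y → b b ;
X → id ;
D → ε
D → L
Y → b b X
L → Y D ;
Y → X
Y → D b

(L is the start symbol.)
{ [D → . L], [D → .], [L → . Y D ;], [L → . b], [X → . id ;], [Y → . D b], [Y → . X], [Y → . b b ;], [Y → . b b X] }

To compute CLOSURE, for each item [A → α.Bβ] where B is a non-terminal, add [B → .γ] for all productions B → γ; repeat for the newly added items until nothing changes.

Start with: [D → . L]
  [D → . L] has the dot before L: add [L → . b], [L → . Y D ;]
  [L → . Y D ;] has the dot before Y: add [Y → . b b ;], [Y → . b b X], [Y → . X], [Y → . D b]
  [Y → . X] has the dot before X: add [X → . id ;]
  [Y → . D b] has the dot before D: add [D → .]
No further items can be added.

CLOSURE = { [D → . L], [D → .], [L → . Y D ;], [L → . b], [X → . id ;], [Y → . D b], [Y → . X], [Y → . b b ;], [Y → . b b X] }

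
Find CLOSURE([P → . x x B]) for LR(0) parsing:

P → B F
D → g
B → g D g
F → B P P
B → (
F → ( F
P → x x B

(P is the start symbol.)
To compute CLOSURE, for each item [A → α.Bβ] where B is a non-terminal, add [B → .γ] for all productions B → γ; repeat for the newly added items until nothing changes.

Start with: [P → . x x B]
The dot precedes the terminal x, so nothing is added.

CLOSURE = { [P → . x x B] }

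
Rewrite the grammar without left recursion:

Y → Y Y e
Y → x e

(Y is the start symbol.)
Y → x e Y'
Y' → Y e Y'
Y' → ε

Y is directly left-recursive. The standard transformation for
  A → A α₁ | ... | A α_m | β₁ | ... | β_n
is
  A  → β₁ A' | ... | β_n A'
  A' → α₁ A' | ... | α_m A' | ε

Y → x e becomes Y → x e Y'
Y → Y Y e becomes Y' → Y e Y'
Add Y' → ε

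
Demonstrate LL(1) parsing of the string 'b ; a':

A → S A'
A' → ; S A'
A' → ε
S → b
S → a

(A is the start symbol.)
Stack is shown with the top on the left.

Stack     Input    Action
-------------------------
A $       b ; a $  output A → S A'
S A' $    b ; a $  output S → b
b A' $    b ; a $  match 'b'
A' $      ; a $    output A' → ; S A'
; S A' $  ; a $    match ';'
S A' $    a $      output S → a
a A' $    a $      match 'a'
A' $      $        output A' → ε
$         $        accept

The string is accepted.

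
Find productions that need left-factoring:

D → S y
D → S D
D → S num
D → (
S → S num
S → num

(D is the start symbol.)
Yes, D has productions with common prefix 'S'

Left-factoring is needed when two productions for the same non-terminal
share a common prefix on the right-hand side.

Productions for D:
  D → S y
  D → S D
  D → S num
  D → (
Productions for S:
  S → S num
  S → num

Found common prefix 'S' in productions for D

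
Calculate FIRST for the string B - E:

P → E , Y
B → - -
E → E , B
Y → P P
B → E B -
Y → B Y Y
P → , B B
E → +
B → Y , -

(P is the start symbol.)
FIRST sets of the non-terminals involved (from the grammar, by fixed-point iteration):
  FIRST(B) = { '+', ',', '-' }

To compute FIRST(B - E), process the symbols left to right:
Symbol B is a non-terminal. Add FIRST(B) \ {ε} = { '+', ',', '-' }
B is not nullable (ε ∉ FIRST(B)), so stop here.
FIRST(B - E) = { '+', ',', '-' }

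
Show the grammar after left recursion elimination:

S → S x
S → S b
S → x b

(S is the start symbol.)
S → x b S'
S' → x S'
S' → b S'
S' → ε

S is directly left-recursive. The standard transformation for
  A → A α₁ | ... | A α_m | β₁ | ... | β_n
is
  A  → β₁ A' | ... | β_n A'
  A' → α₁ A' | ... | α_m A' | ε

S → x b becomes S → x b S'
S → S x becomes S' → x S'
S → S b becomes S' → b S'
Add S' → ε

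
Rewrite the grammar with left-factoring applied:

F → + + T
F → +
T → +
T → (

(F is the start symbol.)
F → + F'
F' → + T
F' → ε
T → +
T → (

Left-factoring transforms A → αβ₁ | αβ₂ into A → αA' and A' → β₁ | β₂
(α is the longest common prefix among the alternatives). Repeat until
no nonterminal has two alternatives with a common prefix.

Round 1: F has alternatives sharing prefix '+'. Introduce F': F → + F'
  Add: F' → + T
  Add: F' → ε

No remaining common prefixes — done.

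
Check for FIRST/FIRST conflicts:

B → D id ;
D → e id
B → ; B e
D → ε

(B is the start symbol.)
FIRST sets of the non-terminals at (or reachable through a nullable prefix from) the front of some alternative:
  FIRST(D) = { 'e', ε }

Productions for B:
  B → D id ;: FIRST = { 'e', 'id' }
  B → ; B e: FIRST = { ';' }
Productions for D:
  D → e id: FIRST = { 'e' }
  D → ε: FIRST = { ε }

All alternatives of each non-terminal have pairwise disjoint FIRST sets.

Answer: No FIRST/FIRST conflicts.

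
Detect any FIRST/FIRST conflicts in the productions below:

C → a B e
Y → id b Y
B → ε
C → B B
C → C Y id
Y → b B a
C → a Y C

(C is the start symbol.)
Yes. C → a B e / C → C Y id on { 'a' }; C → a B e / C → a Y C on { 'a' }; C → C Y id / C → a Y C on { 'a' }

FIRST sets of the non-terminals at (or reachable through a nullable prefix from) the front of some alternative:
  FIRST(B) = { ε }
  FIRST(C) = { 'a', 'b', 'id', ε }
  FIRST(Y) = { 'b', 'id' }

Productions for C:
  C → a B e: FIRST = { 'a' }
  C → B B: FIRST = { ε }
  C → C Y id: FIRST = { 'a', 'b', 'id' }
  C → a Y C: FIRST = { 'a' }
Productions for Y:
  Y → id b Y: FIRST = { 'id' }
  Y → b B a: FIRST = { 'b' }
B has only one production, so no FIRST/FIRST conflict is possible there.

Conflict for C: C → a B e and C → C Y id
  Overlap: { 'a' }
Conflict for C: C → a B e and C → a Y C
  Overlap: { 'a' }
Conflict for C: C → C Y id and C → a Y C
  Overlap: { 'a' }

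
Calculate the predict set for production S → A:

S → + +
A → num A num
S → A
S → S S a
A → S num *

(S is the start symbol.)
{ '+', 'num' }

PREDICT(S → A) = (FIRST(RHS) \ {ε}) ∪ (FOLLOW(S) if ε ∈ FIRST(RHS), i.e. RHS ⇒* ε)
FIRST(A) = { '+', 'num' }
FIRST(A) = { '+', 'num' }
ε ∉ FIRST(A), so FOLLOW(S) is not added.
PREDICT(S → A) = { '+', 'num' }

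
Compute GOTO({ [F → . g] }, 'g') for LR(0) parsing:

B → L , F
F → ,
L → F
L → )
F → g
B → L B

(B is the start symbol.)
{ [F → g .] }

GOTO(I, 'g') = CLOSURE({ [A → αX.β] : [A → α.Xβ] ∈ I, X = 'g' })

Items with dot before 'g', with the dot advanced:
  [F → . g] → [F → g .]
Closure adds nothing (no advanced item has the dot before a non-terminal).

GOTO = { [F → g .] }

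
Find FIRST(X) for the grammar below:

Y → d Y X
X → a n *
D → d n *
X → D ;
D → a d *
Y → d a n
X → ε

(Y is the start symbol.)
To compute FIRST(X), examine every production with X on the left-hand side, reading each right-hand side left to right until a non-nullable symbol is reached.

FIRST sets of the other non-terminals involved (by the same procedure, iterated to a fixed point):
  FIRST(D) = { 'a', 'd' }

From X → a n *:
  - a is a terminal: add 'a' and stop
From X → D ;:
  - D is a non-terminal: add FIRST(D) \ {ε} = { 'a', 'd' }
    D is not nullable, so stop
From X → ε:
  - ε-production, so ε ∈ FIRST(X)

Collecting: FIRST(X) = { 'a', 'd', ε }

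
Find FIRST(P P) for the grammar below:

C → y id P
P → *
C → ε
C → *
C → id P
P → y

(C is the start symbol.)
{ '*', 'y' }

FIRST sets of the non-terminals involved (from the grammar, by fixed-point iteration):
  FIRST(P) = { '*', 'y' }

To compute FIRST(P P), process the symbols left to right:
Symbol P is a non-terminal. Add FIRST(P) \ {ε} = { '*', 'y' }
P is not nullable (ε ∉ FIRST(P)), so stop here.
FIRST(P P) = { '*', 'y' }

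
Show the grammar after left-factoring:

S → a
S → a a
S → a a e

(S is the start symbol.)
S → a S'
S' → ε
S' → a S''
S'' → ε
S'' → e

Left-factoring transforms A → αβ₁ | αβ₂ into A → αA' and A' → β₁ | β₂
(α is the longest common prefix among the alternatives). Repeat until
no nonterminal has two alternatives with a common prefix.

Round 1: S has alternatives sharing prefix 'a'. Introduce S': S → a S'
  Add: S' → ε
  Add: S' → a
  Add: S' → a e

Round 2: S' has alternatives sharing prefix 'a'. Introduce S'': S' → a S''
  Add: S'' → ε
  Add: S'' → e

No remaining common prefixes — done.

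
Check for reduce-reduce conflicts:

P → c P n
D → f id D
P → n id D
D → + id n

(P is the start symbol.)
Augment with P' → P and build the canonical LR(0) collection (I0 = CLOSURE({[P' → . P]}), then GOTO on every symbol after a dot until no new states appear). It has 14 states:
  I0: { [P → . c P n], [P → . n id D], [P' → . P] }  — shift
  I1: { [P' → P .] }  — accept
  I2: { [P → . c P n], [P → . n id D], [P → c . P n] }  — shift
  I3: { [P → n . id D] }  — shift
  I4: { [D → . + id n], [D → . f id D], [P → n id . D] }  — shift
  I5: { [D → + . id n] }  — shift
  I6: { [P → n id D .] }  — reduce
  I7: { [D → f . id D] }  — shift
  I8: { [D → . + id n], [D → . f id D], [D → f id . D] }  — shift
  I9: { [D → f id D .] }  — reduce
  I10: { [D → + id . n] }  — shift
  I11: { [D → + id n .] }  — reduce
  I12: { [P → c P . n] }  — shift
  I13: { [P → c P n .] }  — reduce

No state contains more than one complete item.

Answer: No reduce-reduce conflicts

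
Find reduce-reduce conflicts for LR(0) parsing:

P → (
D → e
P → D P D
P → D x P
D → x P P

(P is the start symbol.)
No reduce-reduce conflicts

A reduce-reduce conflict occurs when an LR(0) state has two complete items [A → α .] and [B → β .] — both call for a reduction, and with no lookahead the parser cannot choose between them.

Augment with P' → P and build the canonical LR(0) collection (I0 = CLOSURE({[P' → . P]}), then GOTO on every symbol after a dot until no new states appear). It has 12 states:
  I0: { [D → . e], [D → . x P P], [P → . (], [P → . D P D], [P → . D x P], [P' → . P] }  — shift
  I1: { [P → ( .] }  — reduce
  I2: { [D → . e], [D → . x P P], [P → . (], [P → . D P D], [P → . D x P], [P → D . P D], [P → D . x P] }  — shift
  I3: { [P' → P .] }  — accept
  I4: { [D → e .] }  — reduce
  I5: { [D → . e], [D → . x P P], [D → x . P P], [P → . (], [P → . D P D], [P → . D x P] }  — shift
  I6: { [D → . e], [D → . x P P], [D → x P . P], [P → . (], [P → . D P D], [P → . D x P] }  — shift
  I7: { [D → x P P .] }  — reduce
  I8: { [D → . e], [D → . x P P], [P → D P . D] }  — shift
  I9: { [D → . e], [D → . x P P], [D → x . P P], [P → . (], [P → . D P D], [P → . D x P], [P → D x . P] }  — shift
  I10: { [D → . e], [D → . x P P], [D → x P . P], [P → . (], [P → . D P D], [P → . D x P], [P → D x P .] }  — shift, reduce
  I11: { [P → D P D .] }  — reduce

No state contains more than one complete item.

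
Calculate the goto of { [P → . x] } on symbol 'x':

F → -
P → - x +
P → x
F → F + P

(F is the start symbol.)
{ [P → x .] }

GOTO(I, 'x') = CLOSURE({ [A → αX.β] : [A → α.Xβ] ∈ I, X = 'x' })

Items with dot before 'x', with the dot advanced:
  [P → . x] → [P → x .]
Closure adds nothing (no advanced item has the dot before a non-terminal).

GOTO = { [P → x .] }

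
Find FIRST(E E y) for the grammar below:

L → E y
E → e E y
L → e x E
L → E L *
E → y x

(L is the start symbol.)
FIRST sets of the non-terminals involved (from the grammar, by fixed-point iteration):
  FIRST(E) = { 'e', 'y' }

To compute FIRST(E E y), process the symbols left to right:
Symbol E is a non-terminal. Add FIRST(E) \ {ε} = { 'e', 'y' }
E is not nullable (ε ∉ FIRST(E)), so stop here.
FIRST(E E y) = { 'e', 'y' }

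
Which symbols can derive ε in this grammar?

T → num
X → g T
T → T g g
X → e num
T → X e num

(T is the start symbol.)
None

A non-terminal is nullable if it can derive ε (the empty string): either it has an ε-production, or it has a production whose right-hand side consists entirely of nullable non-terminals.

There are no ε-productions, so no non-terminal can derive ε.
No non-terminals are nullable.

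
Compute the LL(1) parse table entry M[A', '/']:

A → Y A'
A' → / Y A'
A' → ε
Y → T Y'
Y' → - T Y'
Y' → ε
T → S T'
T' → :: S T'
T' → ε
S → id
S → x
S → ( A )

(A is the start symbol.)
To find M[A', '/'], we find productions for A' where '/' is in the predict set (PREDICT(N → α) = (FIRST(α) \ {ε}) ∪ (FOLLOW(N) if α ⇒* ε)).

Relevant sets:
  FOLLOW(A') = { $, ')' }

A' → / Y A': PREDICT = { '/' }
  '/' is in predict set, so this production goes in M[A', '/']
A' → ε: PREDICT = { $, ')' }

M[A', '/'] = A' → / Y A'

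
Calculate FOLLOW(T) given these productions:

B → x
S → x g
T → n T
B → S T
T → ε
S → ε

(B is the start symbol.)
{ $ }

To compute FOLLOW(T), find every occurrence of T on a right-hand side N → α T β: add FIRST(β) \ {ε}, and if β is empty or nullable also add FOLLOW(N). Iterate to a fixed point.

In T → n T: T is at the end; this adds FOLLOW(T) to itself — nothing new
In B → S T: T is at the end, add FOLLOW(B)

The FOLLOW sets referred to above (computed the same way, to a fixed point):
  FOLLOW(B) = { $ }

Taking the union: FOLLOW(T) = { $ }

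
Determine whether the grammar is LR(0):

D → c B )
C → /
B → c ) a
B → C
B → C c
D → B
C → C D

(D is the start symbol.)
Augment with D' → D and build the canonical LR(0) collection (I0 = CLOSURE({[D' → . D]}), then GOTO on every symbol after a dot until no new states appear). It has 13 states:
  I0: { [B → . C c], [B → . C], [B → . c ) a], [C → . /], [C → . C D], [D → . B], [D → . c B )], [D' → . D] }  — shift
  I1: { [C → / .] }  — reduce
  I2: { [D → B .] }  — reduce
  I3: { [B → . C c], [B → . C], [B → . c ) a], [B → C . c], [B → C .], [C → . /], [C → . C D], [C → C . D], [D → . B], [D → . c B )] }  — shift, reduce
  I4: { [D' → D .] }  — accept
  I5: { [B → . C c], [B → . C], [B → . c ) a], [B → c . ) a], [C → . /], [C → . C D], [D → c . B )] }  — shift
  I6: { [B → c ) . a] }  — shift
  I7: { [D → c B . )] }  — shift
  I8: { [B → c . ) a] }  — shift
  I9: { [D → c B ) .] }  — reduce
  I10: { [B → c ) a .] }  — reduce
  I11: { [C → C D .] }  — reduce
  I12: { [B → . C c], [B → . C], [B → . c ) a], [B → C c .], [B → c . ) a], [C → . /], [C → . C D], [D → c . B )] }  — shift, reduce

Conflict in state I3:
  Shift-reduce conflict between [B → C .] and [B → C . c]
So the grammar is NOT LR(0).

Answer: No. Shift-reduce conflict between [B → C .] and [B → C . c]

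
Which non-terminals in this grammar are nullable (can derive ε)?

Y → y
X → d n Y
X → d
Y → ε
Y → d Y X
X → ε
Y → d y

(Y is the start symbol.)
{ 'X', 'Y' }

A non-terminal is nullable if it can derive ε (the empty string): either it has an ε-production, or it has a production whose right-hand side consists entirely of nullable non-terminals.

ε-productions: Y → ε, X → ε
So Y, X are immediately nullable.
Every non-terminal is now nullable.
Nullable = { 'X', 'Y' }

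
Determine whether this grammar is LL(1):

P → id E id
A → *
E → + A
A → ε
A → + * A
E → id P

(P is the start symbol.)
A grammar is LL(1) if for each non-terminal N with multiple productions, the predict sets of those productions are pairwise disjoint, where PREDICT(N → α) = (FIRST(α) \ {ε}) ∪ (FOLLOW(N) if α ⇒* ε).

Relevant sets:
  FOLLOW(A) = { 'id' }

For A:
  PREDICT(A → '*') = { '*' }
  PREDICT(A → ε) = { 'id' }
  PREDICT(A → '+' '*' A) = { '+' }
For E:
  PREDICT(E → '+' A) = { '+' }
  PREDICT(E → id P) = { 'id' }
P has a single production, so nothing to check there.

All predict sets are disjoint. The grammar IS LL(1).

Answer: Yes, the grammar is LL(1).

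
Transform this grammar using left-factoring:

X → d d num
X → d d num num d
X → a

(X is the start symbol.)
X → d d num X'
X' → ε
X' → num d
X → a

Left-factoring transforms A → αβ₁ | αβ₂ into A → αA' and A' → β₁ | β₂
(α is the longest common prefix among the alternatives). Repeat until
no nonterminal has two alternatives with a common prefix.

Round 1: X has alternatives sharing prefix 'd d num'. Introduce X': X → d d num X'
  Add: X' → ε
  Add: X' → num d

No remaining common prefixes — done.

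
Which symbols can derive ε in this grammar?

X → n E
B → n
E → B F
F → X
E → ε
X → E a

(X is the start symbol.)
ε-productions: E → ε
So E is immediately nullable.
No further non-terminal can be added: every production for the remaining non-terminals contains a terminal or a non-nullable non-terminal.
Nullable = { 'E' }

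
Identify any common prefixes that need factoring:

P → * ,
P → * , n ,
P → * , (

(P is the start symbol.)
Yes, P has productions with common prefix '* ,'

Left-factoring is needed when two productions for the same non-terminal
share a common prefix on the right-hand side.

Productions for P:
  P → * ,
  P → * , n ,
  P → * , (

Found common prefix '* ,' in productions for P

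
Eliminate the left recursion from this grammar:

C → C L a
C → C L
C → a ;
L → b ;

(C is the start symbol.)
C is directly left-recursive. The standard transformation for
  A → A α₁ | ... | A α_m | β₁ | ... | β_n
is
  A  → β₁ A' | ... | β_n A'
  A' → α₁ A' | ... | α_m A' | ε

C → a ; becomes C → a ; C'
C → C L a becomes C' → L a C'
C → C L becomes C' → L C'
Add C' → ε

Productions for other non-terminals are unchanged:
  L → b ;

Resulting grammar:
C → a ; C'
C' → L a C'
C' → L C'
C' → ε
L → b ;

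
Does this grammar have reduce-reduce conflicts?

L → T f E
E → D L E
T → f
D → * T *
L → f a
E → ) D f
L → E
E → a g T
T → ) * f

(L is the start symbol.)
Yes — I26: [T → ) * f .] vs [T → f .]

Augment with L' → L and build the canonical LR(0) collection (I0 = CLOSURE({[L' → . L]}), then GOTO on every symbol after a dot until no new states appear). It has 27 states:
  I0: { [D → . * T *], [E → . ) D f], [E → . D L E], [E → . a g T], [L → . E], [L → . T f E], [L → . f a], [L' → . L], [T → . ) * f], [T → . f] }  — shift
  I1: { [D → . * T *], [E → ) . D f], [T → ) . * f] }  — shift
  I2: { [D → * . T *], [T → . ) * f], [T → . f] }  — shift
  I3: { [D → . * T *], [E → . ) D f], [E → . D L E], [E → . a g T], [E → D . L E], [L → . E], [L → . T f E], [L → . f a], [T → . ) * f], [T → . f] }  — shift
  I4: { [L → E .] }  — reduce
  I5: { [L' → L .] }  — accept
  I6: { [L → T . f E] }  — shift
  I7: { [E → a . g T] }  — shift
  I8: { [L → f . a], [T → f .] }  — shift, reduce
  I9: { [L → f a .] }  — reduce
  I10: { [E → a g . T], [T → . ) * f], [T → . f] }  — shift
  I11: { [T → ) . * f] }  — shift
  I12: { [E → a g T .] }  — reduce
  I13: { [T → f .] }  — reduce
  I14: { [T → ) * . f] }  — shift
  I15: { [T → ) * f .] }  — reduce
  I16: { [D → . * T *], [E → . ) D f], [E → . D L E], [E → . a g T], [L → T f . E] }  — shift
  I17: { [D → . * T *], [E → ) . D f] }  — shift
  I18: { [L → T f E .] }  — reduce
  I19: { [E → ) D . f] }  — shift
  I20: { [E → ) D f .] }  — reduce
  I21: { [D → . * T *], [E → . ) D f], [E → . D L E], [E → . a g T], [E → D L . E] }  — shift
  I22: { [E → D L E .] }  — reduce
  I23: { [D → * T . *] }  — shift
  I24: { [D → * T * .] }  — reduce
  I25: { [D → * . T *], [T → ) * . f], [T → . ) * f], [T → . f] }  — shift
  I26: { [T → ) * f .], [T → f .] }  — 2 reduces

I26 contains complete items [T → ) * f .], [T → f .] — reduce-reduce conflict.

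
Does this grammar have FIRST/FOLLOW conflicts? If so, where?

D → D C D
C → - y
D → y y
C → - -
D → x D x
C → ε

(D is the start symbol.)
No FIRST/FOLLOW conflicts.

Nullable non-terminals: C.

C: nullable alternative(s) C → ε; FOLLOW(C) = { 'x', 'y' }
  C → - y: FIRST \ {ε} = { '-' } — disjoint from FOLLOW(C)
  C → - -: FIRST \ {ε} = { '-' } — disjoint from FOLLOW(C)
  C → ε: FIRST \ {ε} = { } — this is the only nullable alternative, skip

D has no nullable alternative, so no FIRST/FOLLOW check is needed there.

No FIRST/FOLLOW conflicts found.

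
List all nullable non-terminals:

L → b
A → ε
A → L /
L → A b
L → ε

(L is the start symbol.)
{ 'A', 'L' }

A non-terminal is nullable if it can derive ε (the empty string): either it has an ε-production, or it has a production whose right-hand side consists entirely of nullable non-terminals.

ε-productions: A → ε, L → ε
So A, L are immediately nullable.
Every non-terminal is now nullable.
Nullable = { 'A', 'L' }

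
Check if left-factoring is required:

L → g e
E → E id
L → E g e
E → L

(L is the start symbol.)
Left-factoring is needed when two productions for the same non-terminal
share a common prefix on the right-hand side.

Productions for L:
  L → g e
  L → E g e
Productions for E:
  E → E id
  E → L

No common prefixes found.

Answer: No, left-factoring is not needed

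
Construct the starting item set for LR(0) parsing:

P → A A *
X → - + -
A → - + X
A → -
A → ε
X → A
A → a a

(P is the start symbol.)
{ [A → . - + X], [A → . -], [A → . a a], [A → .], [P → . A A *], [P' → . P] }

First, augment the grammar with P' → P
I₀ = CLOSURE({ [P' → . P] }):
  [P' → . P] has the dot before P: add [P → . A A *]
  [P → . A A *] has the dot before A: add [A → . - + X], [A → . -], [A → .], [A → . a a]
No further items can be added.

I₀ = { [A → . - + X], [A → . -], [A → . a a], [A → .], [P → . A A *], [P' → . P] }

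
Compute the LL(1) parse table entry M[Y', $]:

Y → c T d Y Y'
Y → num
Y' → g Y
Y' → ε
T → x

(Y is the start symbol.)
To find M[Y', $], we find productions for Y' where $ is in the predict set (PREDICT(N → α) = (FIRST(α) \ {ε}) ∪ (FOLLOW(N) if α ⇒* ε)).

Relevant sets:
  FOLLOW(Y') = { $, 'g' }

Y' → g Y: PREDICT = { 'g' }
Y' → ε: PREDICT = { $, 'g' }
  $ is in predict set, so this production goes in M[Y', $]

M[Y', $] = Y' → ε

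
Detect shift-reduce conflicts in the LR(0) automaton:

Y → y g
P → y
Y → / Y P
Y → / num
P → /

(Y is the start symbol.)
No shift-reduce conflicts

Augment with Y' → Y and build the canonical LR(0) collection (I0 = CLOSURE({[Y' → . Y]}), then GOTO on every symbol after a dot until no new states appear). It has 10 states:
  I0: { [Y → . / Y P], [Y → . / num], [Y → . y g], [Y' → . Y] }  — shift
  I1: { [Y → . / Y P], [Y → . / num], [Y → . y g], [Y → / . Y P], [Y → / . num] }  — shift
  I2: { [Y' → Y .] }  — accept
  I3: { [Y → y . g] }  — shift
  I4: { [Y → y g .] }  — reduce
  I5: { [P → . /], [P → . y], [Y → / Y . P] }  — shift
  I6: { [Y → / num .] }  — reduce
  I7: { [P → / .] }  — reduce
  I8: { [Y → / Y P .] }  — reduce
  I9: { [P → y .] }  — reduce

No state contains both a complete item and a shift item.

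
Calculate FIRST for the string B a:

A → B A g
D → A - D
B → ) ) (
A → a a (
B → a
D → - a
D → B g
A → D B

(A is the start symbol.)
FIRST sets of the non-terminals involved (from the grammar, by fixed-point iteration):
  FIRST(B) = { ')', 'a' }

To compute FIRST(B a), process the symbols left to right:
Symbol B is a non-terminal. Add FIRST(B) \ {ε} = { ')', 'a' }
B is not nullable (ε ∉ FIRST(B)), so stop here.
FIRST(B a) = { ')', 'a' }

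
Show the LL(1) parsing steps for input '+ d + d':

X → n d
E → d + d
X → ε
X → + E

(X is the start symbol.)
LL(1) parsing maintains a stack (initially the start symbol over $) and the input. At each step: if the stack top is a terminal, match it against the current input token; if it is a non-terminal N, replace it with the RHS of M[N, lookahead] (the unique production whose predict set contains the lookahead).

Stack is shown with the top on the left.

Stack    Input      Action
--------------------------
X $      + d + d $  output X → + E
+ E $    + d + d $  match '+'
E $      d + d $    output E → d + d
d + d $  d + d $    match 'd'
+ d $    + d $      match '+'
d $      d $        match 'd'
$        $          accept

The string is accepted.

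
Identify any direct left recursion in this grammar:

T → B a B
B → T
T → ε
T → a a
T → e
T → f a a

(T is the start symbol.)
No direct left recursion

T → B a B: starts with B
B → T: starts with T
T → ε: starts with ε
T → a a: starts with a
T → e: starts with e
T → f a a: starts with f

No direct left recursion found.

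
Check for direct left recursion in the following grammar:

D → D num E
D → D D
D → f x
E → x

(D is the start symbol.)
Yes, D is left-recursive

D → D num E: LEFT RECURSIVE (starts with D)
D → D D: LEFT RECURSIVE (starts with D)
D → f x: starts with f
E → x: starts with x

The grammar has direct left recursion on: D.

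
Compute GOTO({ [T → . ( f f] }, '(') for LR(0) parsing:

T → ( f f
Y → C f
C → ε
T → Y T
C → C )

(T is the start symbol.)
{ [T → ( . f f] }

GOTO(I, '(') = CLOSURE({ [A → αX.β] : [A → α.Xβ] ∈ I, X = '(' })

Items with dot before '(', with the dot advanced:
  [T → . ( f f] → [T → ( . f f]
Closure adds nothing (no advanced item has the dot before a non-terminal).

GOTO = { [T → ( . f f] }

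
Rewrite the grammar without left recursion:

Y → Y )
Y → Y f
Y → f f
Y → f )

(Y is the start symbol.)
Y → f f Y'
Y → f ) Y'
Y' → ) Y'
Y' → f Y'
Y' → ε

Y is directly left-recursive. The standard transformation for
  A → A α₁ | ... | A α_m | β₁ | ... | β_n
is
  A  → β₁ A' | ... | β_n A'
  A' → α₁ A' | ... | α_m A' | ε

Y → f f becomes Y → f f Y'
Y → f ) becomes Y → f ) Y'
Y → Y ) becomes Y' → ) Y'
Y → Y f becomes Y' → f Y'
Add Y' → ε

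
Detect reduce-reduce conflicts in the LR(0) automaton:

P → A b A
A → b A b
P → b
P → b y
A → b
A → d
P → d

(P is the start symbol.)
A reduce-reduce conflict occurs when an LR(0) state has two complete items [A → α .] and [B → β .] — both call for a reduction, and with no lookahead the parser cannot choose between them.

Augment with P' → P and build the canonical LR(0) collection (I0 = CLOSURE({[P' → . P]}), then GOTO on every symbol after a dot until no new states appear). It has 12 states:
  I0: { [A → . b A b], [A → . b], [A → . d], [P → . A b A], [P → . b y], [P → . b], [P → . d], [P' → . P] }  — shift
  I1: { [P → A . b A] }  — shift
  I2: { [P' → P .] }  — accept
  I3: { [A → . b A b], [A → . b], [A → . d], [A → b . A b], [A → b .], [P → b . y], [P → b .] }  — shift, 2 reduces
  I4: { [A → d .], [P → d .] }  — 2 reduces
  I5: { [A → b A . b] }  — shift
  I6: { [A → . b A b], [A → . b], [A → . d], [A → b . A b], [A → b .] }  — shift, reduce
  I7: { [A → d .] }  — reduce
  I8: { [P → b y .] }  — reduce
  I9: { [A → b A b .] }  — reduce
  I10: { [A → . b A b], [A → . b], [A → . d], [P → A b . A] }  — shift
  I11: { [P → A b A .] }  — reduce

I3 contains complete items [A → b .], [P → b .] — reduce-reduce conflict.
I4 contains complete items [A → d .], [P → d .] — reduce-reduce conflict.

Answer: Yes — I3: [A → b .] vs [P → b .]; I4: [A → d .] vs [P → d .]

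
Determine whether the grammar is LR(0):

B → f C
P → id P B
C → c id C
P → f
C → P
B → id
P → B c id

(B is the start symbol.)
No. Shift-reduce conflict between [P → f .] and [B → . f C]

Augment with B' → B and build the canonical LR(0) collection (I0 = CLOSURE({[B' → . B]}), then GOTO on every symbol after a dot until no new states appear). It has 16 states:
  I0: { [B → . f C], [B → . id], [B' → . B] }  — shift
  I1: { [B' → B .] }  — accept
  I2: { [B → . f C], [B → . id], [B → f . C], [C → . P], [C → . c id C], [P → . B c id], [P → . f], [P → . id P B] }  — shift
  I3: { [B → id .] }  — reduce
  I4: { [P → B . c id] }  — shift
  I5: { [B → f C .] }  — reduce
  I6: { [C → P .] }  — reduce
  I7: { [C → c . id C] }  — shift
  I8: { [B → . f C], [B → . id], [B → f . C], [C → . P], [C → . c id C], [P → . B c id], [P → . f], [P → . id P B], [P → f .] }  — shift, reduce
  I9: { [B → . f C], [B → . id], [B → id .], [P → . B c id], [P → . f], [P → . id P B], [P → id . P B] }  — shift, reduce
  I10: { [B → . f C], [B → . id], [P → id P . B] }  — shift
  I11: { [P → id P B .] }  — reduce
  I12: { [B → . f C], [B → . id], [C → . P], [C → . c id C], [C → c id . C], [P → . B c id], [P → . f], [P → . id P B] }  — shift
  I13: { [C → c id C .] }  — reduce
  I14: { [P → B c . id] }  — shift
  I15: { [P → B c id .] }  — reduce

Conflict in state I8:
  Shift-reduce conflict between [P → f .] and [B → . f C]
So the grammar is NOT LR(0).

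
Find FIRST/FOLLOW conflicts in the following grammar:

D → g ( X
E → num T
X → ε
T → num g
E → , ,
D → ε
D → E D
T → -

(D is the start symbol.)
No FIRST/FOLLOW conflicts.

A FIRST/FOLLOW conflict occurs when a non-terminal N has a nullable alternative N → β (β ⇒* ε) and another alternative N → α with FIRST(α) ∩ FOLLOW(N) ≠ ∅: on such a lookahead the parser cannot decide between expanding α and letting N vanish via β.

Nullable non-terminals: D, X.
FIRST sets used below: FIRST(E) = { ',', 'num' }

D: nullable alternative(s) D → ε; FOLLOW(D) = { $ }
  D → g ( X: FIRST \ {ε} = { 'g' } — disjoint from FOLLOW(D)
  D → ε: FIRST \ {ε} = { } — this is the only nullable alternative, skip
  D → E D: FIRST \ {ε} = { ',', 'num' } — disjoint from FOLLOW(D)
X has a nullable alternative but only one production, so nothing to check.

E, T have no nullable alternative, so no FIRST/FOLLOW check is needed there.

No FIRST/FOLLOW conflicts found.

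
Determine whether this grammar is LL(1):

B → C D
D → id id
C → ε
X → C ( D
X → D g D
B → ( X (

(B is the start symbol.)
Yes, the grammar is LL(1).

A grammar is LL(1) if for each non-terminal N with multiple productions, the predict sets of those productions are pairwise disjoint, where PREDICT(N → α) = (FIRST(α) \ {ε}) ∪ (FOLLOW(N) if α ⇒* ε).

Relevant sets:
  FIRST(C) = { ε }
  FIRST(D) = { 'id' }

For B:
  PREDICT(B → C D) = { 'id' }
  PREDICT(B → '(' X '(') = { '(' }
For X:
  PREDICT(X → C '(' D) = { '(' }
  PREDICT(X → D g D) = { 'id' }
D, C have a single production, so nothing to check there.

All predict sets are disjoint. The grammar IS LL(1).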